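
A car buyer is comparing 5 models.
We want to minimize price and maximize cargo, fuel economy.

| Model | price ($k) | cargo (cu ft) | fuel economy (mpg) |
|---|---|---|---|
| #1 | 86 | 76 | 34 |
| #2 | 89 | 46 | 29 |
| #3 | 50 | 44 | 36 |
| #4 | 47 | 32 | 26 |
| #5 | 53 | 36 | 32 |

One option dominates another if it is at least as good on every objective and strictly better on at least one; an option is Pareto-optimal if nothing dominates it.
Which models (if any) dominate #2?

#1

#1: price 86≤89, cargo 76≥46, fuel economy 34≥29 — dominates #2.
Others (#3, #4, #5) are each worse than #2 on at least one objective.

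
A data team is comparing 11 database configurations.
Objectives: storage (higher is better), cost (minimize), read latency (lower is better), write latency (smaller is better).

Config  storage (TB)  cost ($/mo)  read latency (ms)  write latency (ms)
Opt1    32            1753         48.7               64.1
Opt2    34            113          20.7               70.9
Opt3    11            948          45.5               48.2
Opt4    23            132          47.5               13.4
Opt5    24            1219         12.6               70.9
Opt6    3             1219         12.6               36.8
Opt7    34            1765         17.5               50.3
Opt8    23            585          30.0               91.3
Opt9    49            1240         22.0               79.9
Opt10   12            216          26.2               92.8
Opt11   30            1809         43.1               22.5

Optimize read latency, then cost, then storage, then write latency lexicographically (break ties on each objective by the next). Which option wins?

Opt5

First minimize read latency: best is 12.6, kept {Opt5, Opt6}.
Then minimize cost: best is 1219, kept {Opt5, Opt6}.
Then maximize storage: best is 24, kept {Opt5}.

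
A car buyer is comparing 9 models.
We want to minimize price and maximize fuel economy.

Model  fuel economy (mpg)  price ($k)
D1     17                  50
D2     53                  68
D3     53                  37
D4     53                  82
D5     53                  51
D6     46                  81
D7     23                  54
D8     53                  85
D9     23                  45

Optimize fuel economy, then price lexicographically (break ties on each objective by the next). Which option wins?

First maximize fuel economy: best is 53, kept {D2, D3, D4, D5, D8}.
Then minimize price: best is 37, kept {D3}.

D3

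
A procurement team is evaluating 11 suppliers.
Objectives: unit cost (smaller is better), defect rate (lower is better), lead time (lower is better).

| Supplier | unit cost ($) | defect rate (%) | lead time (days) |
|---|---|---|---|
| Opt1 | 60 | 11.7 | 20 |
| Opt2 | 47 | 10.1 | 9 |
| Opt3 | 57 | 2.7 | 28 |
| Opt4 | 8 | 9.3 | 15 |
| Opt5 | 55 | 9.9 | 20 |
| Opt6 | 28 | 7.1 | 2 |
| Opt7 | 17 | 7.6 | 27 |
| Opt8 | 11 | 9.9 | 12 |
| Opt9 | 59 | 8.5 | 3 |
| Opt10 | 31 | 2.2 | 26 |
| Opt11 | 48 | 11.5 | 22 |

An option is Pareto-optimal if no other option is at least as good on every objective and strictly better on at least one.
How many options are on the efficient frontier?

Opt1: dominated by Opt2 (unit cost 47≤60, defect rate 10.1≤11.7, lead time 9≤20).
Opt2: dominated by Opt6 (unit cost 28≤47, defect rate 7.1≤10.1, lead time 2≤9).
Opt3: dominated by Opt10 (unit cost 31≤57, defect rate 2.2≤2.7, lead time 26≤28).
Opt4: not dominated (best unit cost).
Opt5: dominated by Opt4 (unit cost 8≤55, defect rate 9.3≤9.9, lead time 15≤20).
Opt6: not dominated (best lead time).
Opt7: not dominated.
Opt8: not dominated.
Opt9: dominated by Opt6 (unit cost 28≤59, defect rate 7.1≤8.5, lead time 2≤3).
Opt10: not dominated (best defect rate).
Opt11: dominated by Opt2 (unit cost 47≤48, defect rate 10.1≤11.5, lead time 9≤22).
Pareto-optimal: Opt4, Opt6, Opt7, Opt8, Opt10 → 5.

5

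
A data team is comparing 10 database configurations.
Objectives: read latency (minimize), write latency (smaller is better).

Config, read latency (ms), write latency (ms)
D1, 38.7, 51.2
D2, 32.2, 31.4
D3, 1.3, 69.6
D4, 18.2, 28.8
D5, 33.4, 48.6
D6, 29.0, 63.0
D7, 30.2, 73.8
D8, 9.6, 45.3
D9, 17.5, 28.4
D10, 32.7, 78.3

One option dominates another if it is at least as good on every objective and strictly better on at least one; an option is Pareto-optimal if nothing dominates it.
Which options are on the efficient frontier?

D3, D8, D9

D1: dominated by D2 (read latency 32.2≤38.7, write latency 31.4≤51.2).
D2: dominated by D4 (read latency 18.2≤32.2, write latency 28.8≤31.4).
D3: not dominated (best read latency).
D4: dominated by D9 (read latency 17.5≤18.2, write latency 28.4≤28.8).
D5: dominated by D2 (read latency 32.2≤33.4, write latency 31.4≤48.6).
D6: dominated by D4 (read latency 18.2≤29.0, write latency 28.8≤63.0).
D7: dominated by D3 (read latency 1.3≤30.2, write latency 69.6≤73.8).
D8: not dominated.
D9: not dominated (best write latency).
D10: dominated by D2 (read latency 32.2≤32.7, write latency 31.4≤78.3).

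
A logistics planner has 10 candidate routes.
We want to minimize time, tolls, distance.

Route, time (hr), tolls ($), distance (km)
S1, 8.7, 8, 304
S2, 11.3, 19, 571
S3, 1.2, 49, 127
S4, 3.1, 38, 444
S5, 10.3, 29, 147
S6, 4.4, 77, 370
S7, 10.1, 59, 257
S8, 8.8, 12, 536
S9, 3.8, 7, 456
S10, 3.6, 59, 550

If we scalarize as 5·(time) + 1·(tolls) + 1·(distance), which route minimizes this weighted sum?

S1: 5·8.7 + 1·8 + 1·304 = 355.5
S2: 5·11.3 + 1·19 + 1·571 = 646.5
S3: 5·1.2 + 1·49 + 1·127 = 182.0
S4: 5·3.1 + 1·38 + 1·444 = 497.5
S5: 5·10.3 + 1·29 + 1·147 = 227.5
S6: 5·4.4 + 1·77 + 1·370 = 469.0
S7: 5·10.1 + 1·59 + 1·257 = 366.5
S8: 5·8.8 + 1·12 + 1·536 = 592.0
S9: 5·3.8 + 1·7 + 1·456 = 482.0
S10: 5·3.6 + 1·59 + 1·550 = 627.0
Lowest: S3 at 182.0.

S3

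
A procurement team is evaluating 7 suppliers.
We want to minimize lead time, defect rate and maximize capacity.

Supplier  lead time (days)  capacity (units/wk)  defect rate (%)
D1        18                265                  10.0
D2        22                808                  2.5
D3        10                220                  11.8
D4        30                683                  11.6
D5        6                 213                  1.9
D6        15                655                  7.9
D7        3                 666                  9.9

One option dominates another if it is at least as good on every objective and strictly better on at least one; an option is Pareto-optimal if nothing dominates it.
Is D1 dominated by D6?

Yes

D6 vs D1: lead time 15≤18, capacity 655≥265, defect rate 7.9≤10.0 — D6 is at least as good on every objective with at least one strict improvement.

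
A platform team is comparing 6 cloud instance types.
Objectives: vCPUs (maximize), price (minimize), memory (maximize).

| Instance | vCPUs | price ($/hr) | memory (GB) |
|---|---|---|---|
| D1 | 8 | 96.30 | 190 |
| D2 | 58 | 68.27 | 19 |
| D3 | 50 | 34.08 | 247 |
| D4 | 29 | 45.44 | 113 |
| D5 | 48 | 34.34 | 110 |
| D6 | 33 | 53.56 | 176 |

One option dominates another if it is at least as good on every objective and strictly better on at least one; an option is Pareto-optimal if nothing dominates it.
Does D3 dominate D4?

D3 vs D4: vCPUs 50≥29, price 34.08≤45.44, memory 247≥113 — D3 is at least as good on every objective with at least one strict improvement.

Yes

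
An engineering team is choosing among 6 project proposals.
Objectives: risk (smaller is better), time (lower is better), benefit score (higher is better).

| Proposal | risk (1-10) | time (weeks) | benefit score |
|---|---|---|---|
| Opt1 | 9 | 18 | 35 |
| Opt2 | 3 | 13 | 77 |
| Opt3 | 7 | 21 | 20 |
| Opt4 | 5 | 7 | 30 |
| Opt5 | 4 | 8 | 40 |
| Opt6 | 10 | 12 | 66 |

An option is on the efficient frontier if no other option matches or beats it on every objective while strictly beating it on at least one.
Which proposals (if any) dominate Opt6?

none

Opt1: worse on time (18 vs 12).
Opt2: worse on time (13 vs 12).
Opt3: worse on time (21 vs 12).
Opt4: worse on benefit score (30 vs 66).
Opt5: worse on benefit score (40 vs 66).
No option dominates Opt6.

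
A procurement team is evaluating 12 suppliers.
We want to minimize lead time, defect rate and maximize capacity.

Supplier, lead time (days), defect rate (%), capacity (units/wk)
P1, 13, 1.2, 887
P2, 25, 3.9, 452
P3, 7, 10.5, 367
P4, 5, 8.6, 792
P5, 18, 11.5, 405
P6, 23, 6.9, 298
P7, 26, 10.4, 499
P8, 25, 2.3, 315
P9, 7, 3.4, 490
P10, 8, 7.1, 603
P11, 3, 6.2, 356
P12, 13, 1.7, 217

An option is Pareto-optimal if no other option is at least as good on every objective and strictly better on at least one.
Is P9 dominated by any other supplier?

No

P1: worse on lead time (13 vs 7).
P2: worse on lead time (25 vs 7).
P3: worse on defect rate (10.5 vs 3.4).
P4: worse on defect rate (8.6 vs 3.4).
P5: worse on lead time (18 vs 7).
P6: worse on lead time (23 vs 7).
P7: worse on lead time (26 vs 7).
P8: worse on lead time (25 vs 7).
P10: worse on lead time (8 vs 7).
P11: worse on defect rate (6.2 vs 3.4).
P12: worse on lead time (13 vs 7).
No option is at least as good as P9 on every objective and strictly better on one.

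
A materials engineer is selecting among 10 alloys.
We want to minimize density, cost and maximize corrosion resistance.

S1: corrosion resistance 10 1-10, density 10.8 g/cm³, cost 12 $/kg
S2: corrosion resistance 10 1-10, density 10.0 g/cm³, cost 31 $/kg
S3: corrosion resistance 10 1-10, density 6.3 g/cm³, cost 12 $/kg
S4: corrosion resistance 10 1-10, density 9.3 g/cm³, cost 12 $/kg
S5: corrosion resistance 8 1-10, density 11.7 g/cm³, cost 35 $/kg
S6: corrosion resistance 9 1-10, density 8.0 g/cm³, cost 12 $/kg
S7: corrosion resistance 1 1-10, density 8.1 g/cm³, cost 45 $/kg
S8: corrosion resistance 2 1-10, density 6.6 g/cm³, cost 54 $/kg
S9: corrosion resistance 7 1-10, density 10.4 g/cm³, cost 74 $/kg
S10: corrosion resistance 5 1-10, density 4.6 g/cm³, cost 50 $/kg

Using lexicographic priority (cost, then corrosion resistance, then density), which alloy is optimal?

First minimize cost: best is 12, kept {S1, S3, S4, S6}.
Then maximize corrosion resistance: best is 10, kept {S1, S3, S4}.
Then minimize density: best is 6.3, kept {S3}.

S3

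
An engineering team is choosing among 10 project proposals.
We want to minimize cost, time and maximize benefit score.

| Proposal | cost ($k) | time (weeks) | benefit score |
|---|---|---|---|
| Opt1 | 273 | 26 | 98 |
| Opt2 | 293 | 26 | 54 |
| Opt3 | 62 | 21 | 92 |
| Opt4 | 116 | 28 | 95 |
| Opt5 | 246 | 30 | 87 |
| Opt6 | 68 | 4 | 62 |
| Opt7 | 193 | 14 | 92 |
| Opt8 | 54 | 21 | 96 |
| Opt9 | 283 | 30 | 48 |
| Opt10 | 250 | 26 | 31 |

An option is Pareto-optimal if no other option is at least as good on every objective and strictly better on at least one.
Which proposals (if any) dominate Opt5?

Opt3: cost 62≤246, time 21≤30, benefit score 92≥87 — dominates Opt5.
Opt4: cost 116≤246, time 28≤30, benefit score 95≥87 — dominates Opt5.
Opt7: cost 193≤246, time 14≤30, benefit score 92≥87 — dominates Opt5.
Opt8: cost 54≤246, time 21≤30, benefit score 96≥87 — dominates Opt5.
Others (Opt1, Opt2, Opt6, Opt9, Opt10) are each worse than Opt5 on at least one objective.

Opt3, Opt4, Opt7, Opt8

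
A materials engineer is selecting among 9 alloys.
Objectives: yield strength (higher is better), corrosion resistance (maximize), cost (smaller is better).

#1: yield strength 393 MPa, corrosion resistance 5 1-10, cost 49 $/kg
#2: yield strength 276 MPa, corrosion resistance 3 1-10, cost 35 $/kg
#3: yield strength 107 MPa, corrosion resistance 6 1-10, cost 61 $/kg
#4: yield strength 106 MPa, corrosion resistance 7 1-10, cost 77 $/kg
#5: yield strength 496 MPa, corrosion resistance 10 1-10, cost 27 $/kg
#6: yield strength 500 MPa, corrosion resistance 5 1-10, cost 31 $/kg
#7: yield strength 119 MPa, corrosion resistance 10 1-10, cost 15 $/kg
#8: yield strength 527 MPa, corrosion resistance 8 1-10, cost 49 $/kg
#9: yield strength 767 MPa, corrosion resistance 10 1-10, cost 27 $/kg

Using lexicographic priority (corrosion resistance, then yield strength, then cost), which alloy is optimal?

#9

First maximize corrosion resistance: best is 10, kept {#5, #7, #9}.
Then maximize yield strength: best is 767, kept {#9}.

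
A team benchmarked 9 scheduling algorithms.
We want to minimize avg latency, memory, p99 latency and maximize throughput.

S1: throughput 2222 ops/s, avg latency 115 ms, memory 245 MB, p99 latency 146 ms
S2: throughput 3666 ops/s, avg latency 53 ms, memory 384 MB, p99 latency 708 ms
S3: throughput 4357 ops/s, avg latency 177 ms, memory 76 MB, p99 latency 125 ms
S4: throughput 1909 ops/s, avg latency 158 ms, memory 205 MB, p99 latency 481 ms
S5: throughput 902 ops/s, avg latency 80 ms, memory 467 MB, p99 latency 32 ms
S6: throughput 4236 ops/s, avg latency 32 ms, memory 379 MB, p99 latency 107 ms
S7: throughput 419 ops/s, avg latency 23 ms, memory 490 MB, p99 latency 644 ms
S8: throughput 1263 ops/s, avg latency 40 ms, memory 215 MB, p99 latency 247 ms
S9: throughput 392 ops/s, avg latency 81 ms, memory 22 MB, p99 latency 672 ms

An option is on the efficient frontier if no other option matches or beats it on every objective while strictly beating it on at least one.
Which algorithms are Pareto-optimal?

S1, S3, S4, S5, S6, S7, S8, S9

S1: not dominated.
S2: dominated by S6 (throughput 4236≥3666, avg latency 32≤53, memory 379≤384, p99 latency 107≤708).
S3: not dominated (best throughput).
S4: not dominated.
S5: not dominated (best p99 latency).
S6: not dominated.
S7: not dominated (best avg latency).
S8: not dominated.
S9: not dominated (best memory).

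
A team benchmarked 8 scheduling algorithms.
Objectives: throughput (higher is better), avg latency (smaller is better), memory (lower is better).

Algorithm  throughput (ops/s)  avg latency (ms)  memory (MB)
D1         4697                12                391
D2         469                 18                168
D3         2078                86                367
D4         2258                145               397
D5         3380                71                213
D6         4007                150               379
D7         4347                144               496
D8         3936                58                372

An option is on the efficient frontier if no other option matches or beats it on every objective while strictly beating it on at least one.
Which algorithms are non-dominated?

D1, D2, D5, D6, D8

D1: not dominated (best throughput).
D2: not dominated (best memory).
D3: dominated by D5 (throughput 3380≥2078, avg latency 71≤86, memory 213≤367).
D4: dominated by D1 (throughput 4697≥2258, avg latency 12≤145, memory 391≤397).
D5: not dominated.
D6: not dominated.
D7: dominated by D1 (throughput 4697≥4347, avg latency 12≤144, memory 391≤496).
D8: not dominated.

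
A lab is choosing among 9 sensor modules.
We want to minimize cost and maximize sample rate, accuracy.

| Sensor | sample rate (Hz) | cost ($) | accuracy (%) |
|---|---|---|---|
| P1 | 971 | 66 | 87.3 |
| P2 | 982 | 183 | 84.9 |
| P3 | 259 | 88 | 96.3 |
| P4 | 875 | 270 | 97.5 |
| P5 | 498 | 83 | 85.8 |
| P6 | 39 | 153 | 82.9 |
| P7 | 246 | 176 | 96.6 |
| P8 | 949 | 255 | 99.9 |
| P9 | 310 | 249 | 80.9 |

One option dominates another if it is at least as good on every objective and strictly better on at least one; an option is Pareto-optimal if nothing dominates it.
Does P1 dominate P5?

Yes

P1 vs P5: sample rate 971≥498, cost 66≤83, accuracy 87.3≥85.8 — P1 is at least as good on every objective with at least one strict improvement.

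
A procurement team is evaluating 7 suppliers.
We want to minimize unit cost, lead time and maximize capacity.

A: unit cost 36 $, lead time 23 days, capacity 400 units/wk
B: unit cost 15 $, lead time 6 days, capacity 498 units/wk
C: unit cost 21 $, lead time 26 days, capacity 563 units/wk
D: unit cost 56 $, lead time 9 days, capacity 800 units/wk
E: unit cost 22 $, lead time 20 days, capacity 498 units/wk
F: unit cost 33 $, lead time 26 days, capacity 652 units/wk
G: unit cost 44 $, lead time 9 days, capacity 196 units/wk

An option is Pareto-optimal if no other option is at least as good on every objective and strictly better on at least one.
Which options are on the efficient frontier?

B, C, D, F

A: dominated by B (unit cost 15≤36, lead time 6≤23, capacity 498≥400).
B: not dominated (best unit cost).
C: not dominated.
D: not dominated (best capacity).
E: dominated by B (unit cost 15≤22, lead time 6≤20, capacity 498≥498).
F: not dominated.
G: dominated by B (unit cost 15≤44, lead time 6≤9, capacity 498≥196).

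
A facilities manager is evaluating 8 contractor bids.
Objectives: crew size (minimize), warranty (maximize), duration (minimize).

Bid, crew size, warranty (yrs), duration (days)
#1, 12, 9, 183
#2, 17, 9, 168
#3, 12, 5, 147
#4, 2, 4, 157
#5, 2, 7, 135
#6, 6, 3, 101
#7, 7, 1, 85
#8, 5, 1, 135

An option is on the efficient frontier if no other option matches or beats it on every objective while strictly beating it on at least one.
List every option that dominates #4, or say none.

#5: crew size 2≤2, warranty 7≥4, duration 135≤157 — dominates #4.
Others (#1, #2, #3, #6, #7, #8) are each worse than #4 on at least one objective.

#5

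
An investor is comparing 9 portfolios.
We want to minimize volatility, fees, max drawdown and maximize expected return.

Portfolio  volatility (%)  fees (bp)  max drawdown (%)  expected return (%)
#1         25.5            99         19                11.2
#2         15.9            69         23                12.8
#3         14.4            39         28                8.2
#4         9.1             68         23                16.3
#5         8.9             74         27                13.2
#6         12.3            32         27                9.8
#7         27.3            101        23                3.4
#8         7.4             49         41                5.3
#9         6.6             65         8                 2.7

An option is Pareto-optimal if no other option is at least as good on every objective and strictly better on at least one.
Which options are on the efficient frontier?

#1: not dominated.
#2: dominated by #4 (volatility 9.1≤15.9, fees 68≤69, max drawdown 23≤23, expected return 16.3≥12.8).
#3: dominated by #6 (volatility 12.3≤14.4, fees 32≤39, max drawdown 27≤28, expected return 9.8≥8.2).
#4: not dominated (best expected return).
#5: not dominated.
#6: not dominated (best fees).
#7: dominated by #1 (volatility 25.5≤27.3, fees 99≤101, max drawdown 19≤23, expected return 11.2≥3.4).
#8: not dominated.
#9: not dominated (best volatility).

#1, #4, #5, #6, #8, #9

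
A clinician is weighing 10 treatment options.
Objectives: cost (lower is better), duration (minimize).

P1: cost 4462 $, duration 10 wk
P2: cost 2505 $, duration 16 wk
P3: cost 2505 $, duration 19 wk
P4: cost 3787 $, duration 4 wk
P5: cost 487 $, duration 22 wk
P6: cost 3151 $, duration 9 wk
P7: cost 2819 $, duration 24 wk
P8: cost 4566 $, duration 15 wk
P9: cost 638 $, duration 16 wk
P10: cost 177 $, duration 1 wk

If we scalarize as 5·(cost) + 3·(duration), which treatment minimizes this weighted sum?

P1: 5·4462 + 3·10 = 22340
P2: 5·2505 + 3·16 = 12573
P3: 5·2505 + 3·19 = 12582
P4: 5·3787 + 3·4 = 18947
P5: 5·487 + 3·22 = 2501
P6: 5·3151 + 3·9 = 15782
P7: 5·2819 + 3·24 = 14167
P8: 5·4566 + 3·15 = 22875
P9: 5·638 + 3·16 = 3238
P10: 5·177 + 3·1 = 888
Lowest: P10 at 888.

P10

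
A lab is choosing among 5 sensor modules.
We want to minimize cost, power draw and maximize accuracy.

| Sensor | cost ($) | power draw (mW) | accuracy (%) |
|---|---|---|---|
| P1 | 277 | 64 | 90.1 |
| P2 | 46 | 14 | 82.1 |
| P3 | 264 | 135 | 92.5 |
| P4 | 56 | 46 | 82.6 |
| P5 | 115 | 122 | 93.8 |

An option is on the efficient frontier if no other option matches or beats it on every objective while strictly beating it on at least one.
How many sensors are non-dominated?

4

P1: not dominated.
P2: not dominated (best cost).
P3: dominated by P5 (cost 115≤264, power draw 122≤135, accuracy 93.8≥92.5).
P4: not dominated.
P5: not dominated (best accuracy).
Pareto-optimal: P1, P2, P4, P5 → 4.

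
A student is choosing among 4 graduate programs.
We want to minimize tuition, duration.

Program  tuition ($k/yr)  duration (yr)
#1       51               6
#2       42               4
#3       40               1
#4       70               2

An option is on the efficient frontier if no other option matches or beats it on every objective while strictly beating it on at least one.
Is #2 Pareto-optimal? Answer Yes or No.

No

#3 vs #2: tuition 40≤42, duration 1≤4 — #3 is at least as good on every objective and strictly better on at least one, so #3 dominates #2.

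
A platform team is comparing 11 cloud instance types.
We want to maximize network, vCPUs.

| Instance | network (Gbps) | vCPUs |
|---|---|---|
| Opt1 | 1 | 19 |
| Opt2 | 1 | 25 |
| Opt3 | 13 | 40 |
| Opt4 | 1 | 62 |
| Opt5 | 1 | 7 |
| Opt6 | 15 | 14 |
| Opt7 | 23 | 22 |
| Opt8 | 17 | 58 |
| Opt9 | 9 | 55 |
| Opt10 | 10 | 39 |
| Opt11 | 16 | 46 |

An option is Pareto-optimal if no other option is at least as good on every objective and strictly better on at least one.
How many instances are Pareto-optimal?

3

Opt1: dominated by Opt2 (network 1≥1, vCPUs 25≥19).
Opt2: dominated by Opt3 (network 13≥1, vCPUs 40≥25).
Opt3: dominated by Opt8 (network 17≥13, vCPUs 58≥40).
Opt4: not dominated (best vCPUs).
Opt5: dominated by Opt1 (network 1≥1, vCPUs 19≥7).
Opt6: dominated by Opt7 (network 23≥15, vCPUs 22≥14).
Opt7: not dominated (best network).
Opt8: not dominated.
Opt9: dominated by Opt8 (network 17≥9, vCPUs 58≥55).
Opt10: dominated by Opt3 (network 13≥10, vCPUs 40≥39).
Opt11: dominated by Opt8 (network 17≥16, vCPUs 58≥46).
Pareto-optimal: Opt4, Opt7, Opt8 → 3.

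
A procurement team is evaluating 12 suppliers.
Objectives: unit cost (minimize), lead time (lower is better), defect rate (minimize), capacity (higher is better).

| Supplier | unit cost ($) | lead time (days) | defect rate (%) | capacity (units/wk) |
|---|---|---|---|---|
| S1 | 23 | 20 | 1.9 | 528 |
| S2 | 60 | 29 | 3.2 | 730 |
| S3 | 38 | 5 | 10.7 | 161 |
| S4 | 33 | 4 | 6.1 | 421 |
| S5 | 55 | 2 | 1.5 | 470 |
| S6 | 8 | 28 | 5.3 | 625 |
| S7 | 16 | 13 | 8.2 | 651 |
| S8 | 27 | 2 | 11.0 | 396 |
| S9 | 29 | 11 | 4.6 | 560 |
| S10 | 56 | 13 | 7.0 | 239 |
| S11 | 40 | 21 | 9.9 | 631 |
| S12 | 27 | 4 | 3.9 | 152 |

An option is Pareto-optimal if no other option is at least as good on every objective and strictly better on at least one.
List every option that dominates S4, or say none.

S1: worse on lead time (20 vs 4).
S2: worse on unit cost (60 vs 33).
S3: worse on unit cost (38 vs 33).
S5: worse on unit cost (55 vs 33).
S6: worse on lead time (28 vs 4).
S7: worse on lead time (13 vs 4).
S8: worse on defect rate (11.0 vs 6.1).
S9: worse on lead time (11 vs 4).
S10: worse on unit cost (56 vs 33).
S11: worse on unit cost (40 vs 33).
S12: worse on capacity (152 vs 421).
No option dominates S4.

none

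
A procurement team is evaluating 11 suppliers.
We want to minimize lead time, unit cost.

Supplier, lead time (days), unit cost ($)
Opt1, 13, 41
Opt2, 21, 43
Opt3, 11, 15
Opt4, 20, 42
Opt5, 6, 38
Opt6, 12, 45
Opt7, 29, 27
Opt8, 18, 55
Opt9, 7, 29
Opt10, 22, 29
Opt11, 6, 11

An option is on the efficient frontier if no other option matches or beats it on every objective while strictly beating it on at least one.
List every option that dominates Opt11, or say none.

none

Opt1: worse on lead time (13 vs 6).
Opt2: worse on lead time (21 vs 6).
Opt3: worse on lead time (11 vs 6).
Opt4: worse on lead time (20 vs 6).
Opt5: worse on unit cost (38 vs 11).
Opt6: worse on lead time (12 vs 6).
Opt7: worse on lead time (29 vs 6).
Opt8: worse on lead time (18 vs 6).
Opt9: worse on lead time (7 vs 6).
Opt10: worse on lead time (22 vs 6).
No option dominates Opt11.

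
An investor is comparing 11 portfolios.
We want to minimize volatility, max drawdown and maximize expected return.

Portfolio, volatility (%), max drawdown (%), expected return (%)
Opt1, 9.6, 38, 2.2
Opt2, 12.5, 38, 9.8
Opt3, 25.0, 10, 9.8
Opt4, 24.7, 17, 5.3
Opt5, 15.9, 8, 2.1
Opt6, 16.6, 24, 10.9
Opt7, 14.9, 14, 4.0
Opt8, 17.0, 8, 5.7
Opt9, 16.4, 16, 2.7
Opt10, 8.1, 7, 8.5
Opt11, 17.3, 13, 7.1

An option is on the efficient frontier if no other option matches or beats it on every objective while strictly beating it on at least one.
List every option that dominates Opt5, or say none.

Opt10

Opt10: volatility 8.1≤15.9, max drawdown 7≤8, expected return 8.5≥2.1 — dominates Opt5.
Others (Opt1, Opt2, Opt3, Opt4, Opt6, Opt7, Opt8, Opt9, Opt11) are each worse than Opt5 on at least one objective.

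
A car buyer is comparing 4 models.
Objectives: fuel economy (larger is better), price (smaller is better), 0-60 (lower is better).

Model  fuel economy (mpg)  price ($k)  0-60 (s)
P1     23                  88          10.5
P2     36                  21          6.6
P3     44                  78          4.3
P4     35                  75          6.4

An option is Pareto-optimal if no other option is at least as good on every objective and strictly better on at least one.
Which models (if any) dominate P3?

none

P1: worse on fuel economy (23 vs 44).
P2: worse on fuel economy (36 vs 44).
P4: worse on fuel economy (35 vs 44).
No option dominates P3.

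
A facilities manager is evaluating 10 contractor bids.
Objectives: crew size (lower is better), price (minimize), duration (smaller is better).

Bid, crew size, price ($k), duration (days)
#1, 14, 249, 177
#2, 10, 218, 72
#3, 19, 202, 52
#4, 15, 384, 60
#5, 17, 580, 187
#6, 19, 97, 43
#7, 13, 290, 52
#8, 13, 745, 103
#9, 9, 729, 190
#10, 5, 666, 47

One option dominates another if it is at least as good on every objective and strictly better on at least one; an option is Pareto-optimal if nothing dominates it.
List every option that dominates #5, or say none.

#1: crew size 14≤17, price 249≤580, duration 177≤187 — dominates #5.
#2: crew size 10≤17, price 218≤580, duration 72≤187 — dominates #5.
#4: crew size 15≤17, price 384≤580, duration 60≤187 — dominates #5.
#7: crew size 13≤17, price 290≤580, duration 52≤187 — dominates #5.
Others (#3, #6, #8, #9, #10) are each worse than #5 on at least one objective.

#1, #2, #4, #7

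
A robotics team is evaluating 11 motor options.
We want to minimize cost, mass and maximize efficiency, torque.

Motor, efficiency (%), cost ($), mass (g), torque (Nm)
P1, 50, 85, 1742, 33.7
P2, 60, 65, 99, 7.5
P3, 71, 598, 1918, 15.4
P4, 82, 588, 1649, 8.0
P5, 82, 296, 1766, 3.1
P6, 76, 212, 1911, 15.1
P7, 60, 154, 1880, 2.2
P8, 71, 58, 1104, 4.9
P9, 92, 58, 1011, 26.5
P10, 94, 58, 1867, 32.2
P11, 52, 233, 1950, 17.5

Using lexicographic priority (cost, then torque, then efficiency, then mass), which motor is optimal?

P10

First minimize cost: best is 58, kept {P8, P9, P10}.
Then maximize torque: best is 32.2, kept {P10}.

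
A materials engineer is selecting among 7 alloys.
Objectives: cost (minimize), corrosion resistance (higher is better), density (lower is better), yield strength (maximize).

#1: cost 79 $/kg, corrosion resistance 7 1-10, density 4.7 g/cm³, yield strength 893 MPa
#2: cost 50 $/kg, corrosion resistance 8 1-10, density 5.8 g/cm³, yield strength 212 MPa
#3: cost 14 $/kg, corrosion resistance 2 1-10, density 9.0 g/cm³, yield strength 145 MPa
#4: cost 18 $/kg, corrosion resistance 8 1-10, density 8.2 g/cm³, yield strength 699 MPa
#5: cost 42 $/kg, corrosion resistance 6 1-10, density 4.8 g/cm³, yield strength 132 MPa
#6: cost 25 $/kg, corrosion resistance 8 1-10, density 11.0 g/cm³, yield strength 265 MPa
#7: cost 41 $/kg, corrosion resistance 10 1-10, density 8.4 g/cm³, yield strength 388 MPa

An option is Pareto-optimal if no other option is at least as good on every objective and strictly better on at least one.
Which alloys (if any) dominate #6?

#4

#4: cost 18≤25, corrosion resistance 8≥8, density 8.2≤11.0, yield strength 699≥265 — dominates #6.
Others (#1, #2, #3, #5, #7) are each worse than #6 on at least one objective.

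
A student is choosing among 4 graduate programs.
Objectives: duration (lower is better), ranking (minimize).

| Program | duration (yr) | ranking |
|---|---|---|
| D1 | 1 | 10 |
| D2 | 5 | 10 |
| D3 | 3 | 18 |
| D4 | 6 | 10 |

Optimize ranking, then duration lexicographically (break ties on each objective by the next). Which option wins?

First minimize ranking: best is 10, kept {D1, D2, D4}.
Then minimize duration: best is 1, kept {D1}.

D1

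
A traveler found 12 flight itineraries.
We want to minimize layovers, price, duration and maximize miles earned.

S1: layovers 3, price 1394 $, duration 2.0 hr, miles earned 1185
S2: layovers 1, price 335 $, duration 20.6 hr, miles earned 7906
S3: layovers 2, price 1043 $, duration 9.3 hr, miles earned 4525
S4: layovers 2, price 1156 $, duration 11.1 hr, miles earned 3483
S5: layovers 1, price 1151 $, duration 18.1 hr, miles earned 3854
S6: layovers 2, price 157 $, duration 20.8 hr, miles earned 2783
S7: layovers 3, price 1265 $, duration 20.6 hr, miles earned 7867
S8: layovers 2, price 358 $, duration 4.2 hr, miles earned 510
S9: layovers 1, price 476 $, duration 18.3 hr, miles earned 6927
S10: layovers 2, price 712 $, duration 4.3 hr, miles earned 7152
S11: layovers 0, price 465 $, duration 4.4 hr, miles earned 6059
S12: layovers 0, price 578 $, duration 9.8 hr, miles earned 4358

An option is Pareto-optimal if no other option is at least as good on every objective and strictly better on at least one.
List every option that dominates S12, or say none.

S11

S11: layovers 0≤0, price 465≤578, duration 4.4≤9.8, miles earned 6059≥4358 — dominates S12.
Others (S1, S2, S3, S4, S5, S6, S7, S8, S9, S10) are each worse than S12 on at least one objective.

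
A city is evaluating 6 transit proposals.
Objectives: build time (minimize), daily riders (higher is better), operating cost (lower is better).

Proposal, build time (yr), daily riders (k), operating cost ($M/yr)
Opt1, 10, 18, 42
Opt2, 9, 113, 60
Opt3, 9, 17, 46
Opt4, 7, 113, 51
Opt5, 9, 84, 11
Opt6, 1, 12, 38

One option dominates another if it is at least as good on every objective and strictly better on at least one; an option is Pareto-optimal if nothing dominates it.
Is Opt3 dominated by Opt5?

Opt5 vs Opt3: build time 9≤9, daily riders 84≥17, operating cost 11≤46 — Opt5 is at least as good on every objective with at least one strict improvement.

Yes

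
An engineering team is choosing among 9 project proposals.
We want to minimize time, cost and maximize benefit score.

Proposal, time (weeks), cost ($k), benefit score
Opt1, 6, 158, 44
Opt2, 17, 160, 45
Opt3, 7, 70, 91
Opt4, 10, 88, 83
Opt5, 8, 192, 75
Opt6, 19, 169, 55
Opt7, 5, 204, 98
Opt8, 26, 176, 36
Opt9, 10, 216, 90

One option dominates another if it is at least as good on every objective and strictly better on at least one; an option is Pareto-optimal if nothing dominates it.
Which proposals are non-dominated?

Opt1: not dominated.
Opt2: dominated by Opt3 (time 7≤17, cost 70≤160, benefit score 91≥45).
Opt3: not dominated (best cost).
Opt4: dominated by Opt3 (time 7≤10, cost 70≤88, benefit score 91≥83).
Opt5: dominated by Opt3 (time 7≤8, cost 70≤192, benefit score 91≥75).
Opt6: dominated by Opt3 (time 7≤19, cost 70≤169, benefit score 91≥55).
Opt7: not dominated (best time).
Opt8: dominated by Opt1 (time 6≤26, cost 158≤176, benefit score 44≥36).
Opt9: dominated by Opt3 (time 7≤10, cost 70≤216, benefit score 91≥90).

Opt1, Opt3, Opt7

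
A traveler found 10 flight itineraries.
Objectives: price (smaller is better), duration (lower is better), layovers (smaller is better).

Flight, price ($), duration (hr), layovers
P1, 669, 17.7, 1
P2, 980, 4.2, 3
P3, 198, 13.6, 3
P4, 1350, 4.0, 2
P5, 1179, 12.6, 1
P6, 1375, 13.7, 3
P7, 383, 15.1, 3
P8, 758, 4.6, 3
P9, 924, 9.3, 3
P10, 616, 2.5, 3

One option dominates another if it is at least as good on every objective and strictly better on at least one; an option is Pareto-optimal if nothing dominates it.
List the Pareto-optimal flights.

P1: not dominated.
P2: dominated by P10 (price 616≤980, duration 2.5≤4.2, layovers 3≤3).
P3: not dominated (best price).
P4: not dominated.
P5: not dominated.
P6: dominated by P2 (price 980≤1375, duration 4.2≤13.7, layovers 3≤3).
P7: dominated by P3 (price 198≤383, duration 13.6≤15.1, layovers 3≤3).
P8: dominated by P10 (price 616≤758, duration 2.5≤4.6, layovers 3≤3).
P9: dominated by P8 (price 758≤924, duration 4.6≤9.3, layovers 3≤3).
P10: not dominated (best duration).

P1, P3, P4, P5, P10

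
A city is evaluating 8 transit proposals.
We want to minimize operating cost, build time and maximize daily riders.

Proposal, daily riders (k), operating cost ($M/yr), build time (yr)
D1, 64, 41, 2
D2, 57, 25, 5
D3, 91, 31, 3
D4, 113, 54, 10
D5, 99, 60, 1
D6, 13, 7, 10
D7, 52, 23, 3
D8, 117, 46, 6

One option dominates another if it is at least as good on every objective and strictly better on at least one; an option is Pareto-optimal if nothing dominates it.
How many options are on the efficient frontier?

7

D1: not dominated.
D2: not dominated.
D3: not dominated.
D4: dominated by D8 (daily riders 117≥113, operating cost 46≤54, build time 6≤10).
D5: not dominated (best build time).
D6: not dominated (best operating cost).
D7: not dominated.
D8: not dominated (best daily riders).
Pareto-optimal: D1, D2, D3, D5, D6, D7, D8 → 7.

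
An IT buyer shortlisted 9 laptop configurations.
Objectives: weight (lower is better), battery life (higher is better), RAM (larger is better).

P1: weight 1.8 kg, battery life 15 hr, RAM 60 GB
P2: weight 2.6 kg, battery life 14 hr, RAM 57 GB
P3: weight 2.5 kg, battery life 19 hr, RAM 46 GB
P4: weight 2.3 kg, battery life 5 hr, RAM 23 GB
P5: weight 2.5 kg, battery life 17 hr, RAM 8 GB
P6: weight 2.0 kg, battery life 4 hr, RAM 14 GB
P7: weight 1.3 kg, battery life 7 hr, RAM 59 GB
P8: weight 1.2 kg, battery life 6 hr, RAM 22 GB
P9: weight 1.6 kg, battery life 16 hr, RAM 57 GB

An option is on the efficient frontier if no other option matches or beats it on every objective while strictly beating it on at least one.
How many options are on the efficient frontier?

5

P1: not dominated (best RAM).
P2: dominated by P1 (weight 1.8≤2.6, battery life 15≥14, RAM 60≥57).
P3: not dominated (best battery life).
P4: dominated by P1 (weight 1.8≤2.3, battery life 15≥5, RAM 60≥23).
P5: dominated by P3 (weight 2.5≤2.5, battery life 19≥17, RAM 46≥8).
P6: dominated by P1 (weight 1.8≤2.0, battery life 15≥4, RAM 60≥14).
P7: not dominated.
P8: not dominated (best weight).
P9: not dominated.
Pareto-optimal: P1, P3, P7, P8, P9 → 5.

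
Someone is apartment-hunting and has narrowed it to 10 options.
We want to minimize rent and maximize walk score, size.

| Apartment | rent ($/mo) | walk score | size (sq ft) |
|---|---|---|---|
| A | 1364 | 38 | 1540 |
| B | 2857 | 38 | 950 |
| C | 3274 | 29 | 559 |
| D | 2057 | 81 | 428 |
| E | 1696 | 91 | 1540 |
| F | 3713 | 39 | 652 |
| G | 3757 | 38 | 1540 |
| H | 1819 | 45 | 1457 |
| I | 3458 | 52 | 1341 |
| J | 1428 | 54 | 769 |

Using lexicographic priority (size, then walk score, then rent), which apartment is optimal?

First maximize size: best is 1540, kept {A, E, G}.
Then maximize walk score: best is 91, kept {E}.

E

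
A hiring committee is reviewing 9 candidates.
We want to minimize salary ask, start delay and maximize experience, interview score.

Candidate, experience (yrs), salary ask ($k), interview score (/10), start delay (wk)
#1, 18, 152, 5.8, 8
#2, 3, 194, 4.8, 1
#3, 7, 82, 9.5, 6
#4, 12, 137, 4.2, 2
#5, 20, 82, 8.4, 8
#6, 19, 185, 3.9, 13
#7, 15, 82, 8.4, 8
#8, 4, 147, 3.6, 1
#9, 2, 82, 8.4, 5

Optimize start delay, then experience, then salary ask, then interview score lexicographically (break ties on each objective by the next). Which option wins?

#8

First minimize start delay: best is 1, kept {#2, #8}.
Then maximize experience: best is 4, kept {#8}.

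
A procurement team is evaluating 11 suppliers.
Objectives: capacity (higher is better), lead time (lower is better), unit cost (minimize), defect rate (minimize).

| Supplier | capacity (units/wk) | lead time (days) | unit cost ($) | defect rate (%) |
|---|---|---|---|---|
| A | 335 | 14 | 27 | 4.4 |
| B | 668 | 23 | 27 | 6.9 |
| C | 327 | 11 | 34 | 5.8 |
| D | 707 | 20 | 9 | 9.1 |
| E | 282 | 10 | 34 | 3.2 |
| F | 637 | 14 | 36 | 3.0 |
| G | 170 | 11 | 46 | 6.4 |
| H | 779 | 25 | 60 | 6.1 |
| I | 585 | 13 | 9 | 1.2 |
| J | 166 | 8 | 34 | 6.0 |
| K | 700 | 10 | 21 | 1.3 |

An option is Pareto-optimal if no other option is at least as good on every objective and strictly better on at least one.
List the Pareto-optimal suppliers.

D, H, I, J, K

A: dominated by I (capacity 585≥335, lead time 13≤14, unit cost 9≤27, defect rate 1.2≤4.4).
B: dominated by K (capacity 700≥668, lead time 10≤23, unit cost 21≤27, defect rate 1.3≤6.9).
C: dominated by K (capacity 700≥327, lead time 10≤11, unit cost 21≤34, defect rate 1.3≤5.8).
D: not dominated.
E: dominated by K (capacity 700≥282, lead time 10≤10, unit cost 21≤34, defect rate 1.3≤3.2).
F: dominated by K (capacity 700≥637, lead time 10≤14, unit cost 21≤36, defect rate 1.3≤3.0).
G: dominated by C (capacity 327≥170, lead time 11≤11, unit cost 34≤46, defect rate 5.8≤6.4).
H: not dominated (best capacity).
I: not dominated (best defect rate).
J: not dominated (best lead time).
K: not dominated.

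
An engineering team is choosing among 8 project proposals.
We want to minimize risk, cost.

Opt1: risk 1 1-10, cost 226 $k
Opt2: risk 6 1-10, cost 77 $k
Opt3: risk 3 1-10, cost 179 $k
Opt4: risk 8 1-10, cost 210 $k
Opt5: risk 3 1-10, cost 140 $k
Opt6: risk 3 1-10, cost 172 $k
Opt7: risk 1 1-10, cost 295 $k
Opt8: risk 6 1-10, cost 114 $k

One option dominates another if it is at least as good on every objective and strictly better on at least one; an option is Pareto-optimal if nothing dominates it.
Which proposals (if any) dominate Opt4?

Opt2: risk 6≤8, cost 77≤210 — dominates Opt4.
Opt3: risk 3≤8, cost 179≤210 — dominates Opt4.
Opt5: risk 3≤8, cost 140≤210 — dominates Opt4.
Opt6: risk 3≤8, cost 172≤210 — dominates Opt4.
Opt8: risk 6≤8, cost 114≤210 — dominates Opt4.
Others (Opt1, Opt7) are each worse than Opt4 on at least one objective.

Opt2, Opt3, Opt5, Opt6, Opt8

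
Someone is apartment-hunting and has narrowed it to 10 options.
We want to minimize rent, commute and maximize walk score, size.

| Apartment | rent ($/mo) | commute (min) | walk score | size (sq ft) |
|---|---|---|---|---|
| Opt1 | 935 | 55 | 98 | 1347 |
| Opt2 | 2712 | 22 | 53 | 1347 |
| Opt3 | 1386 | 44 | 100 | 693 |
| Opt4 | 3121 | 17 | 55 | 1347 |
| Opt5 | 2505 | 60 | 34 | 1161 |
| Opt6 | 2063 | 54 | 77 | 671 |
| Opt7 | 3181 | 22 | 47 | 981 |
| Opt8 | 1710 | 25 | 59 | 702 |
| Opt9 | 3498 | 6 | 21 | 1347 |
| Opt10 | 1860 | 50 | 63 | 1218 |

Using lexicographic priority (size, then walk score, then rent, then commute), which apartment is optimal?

Opt1

First maximize size: best is 1347, kept {Opt1, Opt2, Opt4, Opt9}.
Then maximize walk score: best is 98, kept {Opt1}.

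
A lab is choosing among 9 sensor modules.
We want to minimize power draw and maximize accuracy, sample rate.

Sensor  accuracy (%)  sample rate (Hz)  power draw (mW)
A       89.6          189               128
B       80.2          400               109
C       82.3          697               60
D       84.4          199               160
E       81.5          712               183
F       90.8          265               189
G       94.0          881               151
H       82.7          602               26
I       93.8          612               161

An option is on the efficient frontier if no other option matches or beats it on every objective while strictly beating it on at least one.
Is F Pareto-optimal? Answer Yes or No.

G vs F: accuracy 94.0≥90.8, sample rate 881≥265, power draw 151≤189 — G is at least as good on every objective and strictly better on at least one, so G dominates F.

No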